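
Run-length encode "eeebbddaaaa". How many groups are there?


Input: eeebbddaaaa
Scanning for consecutive runs:
  Group 1: 'e' x 3 (positions 0-2)
  Group 2: 'b' x 2 (positions 3-4)
  Group 3: 'd' x 2 (positions 5-6)
  Group 4: 'a' x 4 (positions 7-10)
Total groups: 4

4


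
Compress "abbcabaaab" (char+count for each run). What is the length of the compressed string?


Input: abbcabaaab
Runs:
  'a' x 1 => "a1"
  'b' x 2 => "b2"
  'c' x 1 => "c1"
  'a' x 1 => "a1"
  'b' x 1 => "b1"
  'a' x 3 => "a3"
  'b' x 1 => "b1"
Compressed: "a1b2c1a1b1a3b1"
Compressed length: 14

14


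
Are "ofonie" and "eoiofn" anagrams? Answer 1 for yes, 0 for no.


Strings: "ofonie", "eoiofn"
Sorted first:  efinoo
Sorted second: efinoo
Sorted forms match => anagrams

1


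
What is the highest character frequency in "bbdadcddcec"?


Input: bbdadcddcec
Character counts:
  'a': 1
  'b': 2
  'c': 3
  'd': 4
  'e': 1
Maximum frequency: 4

4


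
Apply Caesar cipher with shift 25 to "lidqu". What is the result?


Caesar cipher: shift "lidqu" by 25
  'l' (pos 11) + 25 = pos 10 = 'k'
  'i' (pos 8) + 25 = pos 7 = 'h'
  'd' (pos 3) + 25 = pos 2 = 'c'
  'q' (pos 16) + 25 = pos 15 = 'p'
  'u' (pos 20) + 25 = pos 19 = 't'
Result: khcpt

khcpt


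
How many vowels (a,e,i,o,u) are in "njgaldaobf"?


Input: njgaldaobf
Checking each character:
  'n' at position 0: consonant
  'j' at position 1: consonant
  'g' at position 2: consonant
  'a' at position 3: vowel (running total: 1)
  'l' at position 4: consonant
  'd' at position 5: consonant
  'a' at position 6: vowel (running total: 2)
  'o' at position 7: vowel (running total: 3)
  'b' at position 8: consonant
  'f' at position 9: consonant
Total vowels: 3

3


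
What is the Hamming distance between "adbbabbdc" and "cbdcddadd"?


Comparing "adbbabbdc" and "cbdcddadd" position by position:
  Position 0: 'a' vs 'c' => differ
  Position 1: 'd' vs 'b' => differ
  Position 2: 'b' vs 'd' => differ
  Position 3: 'b' vs 'c' => differ
  Position 4: 'a' vs 'd' => differ
  Position 5: 'b' vs 'd' => differ
  Position 6: 'b' vs 'a' => differ
  Position 7: 'd' vs 'd' => same
  Position 8: 'c' vs 'd' => differ
Total differences (Hamming distance): 8

8


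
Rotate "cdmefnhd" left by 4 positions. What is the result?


Input: "cdmefnhd", rotate left by 4
First 4 characters: "cdme"
Remaining characters: "fnhd"
Concatenate remaining + first: "fnhd" + "cdme" = "fnhdcdme"

fnhdcdme


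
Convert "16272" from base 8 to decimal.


Input: "16272" in base 8
Positional expansion:
  Digit '1' (value 1) x 8^4 = 4096
  Digit '6' (value 6) x 8^3 = 3072
  Digit '2' (value 2) x 8^2 = 128
  Digit '7' (value 7) x 8^1 = 56
  Digit '2' (value 2) x 8^0 = 2
Sum = 7354

7354


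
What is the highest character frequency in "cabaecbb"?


Input: cabaecbb
Character counts:
  'a': 2
  'b': 3
  'c': 2
  'e': 1
Maximum frequency: 3

3


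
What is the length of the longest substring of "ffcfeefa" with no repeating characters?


Input: "ffcfeefa"
Sliding window (track last position of each char):
  Position 0 ('f'): window [0,0] length 1 -- new best
  Position 1 ('f'): repeat (last at 0), move window start to 1
  Position 1 ('f'): window [1,1] length 1
  Position 2 ('c'): window [1,2] length 2 -- new best
  Position 3 ('f'): repeat (last at 1), move window start to 2
  Position 3 ('f'): window [2,3] length 2
  Position 4 ('e'): window [2,4] length 3 -- new best
  Position 5 ('e'): repeat (last at 4), move window start to 5
  Position 5 ('e'): window [5,5] length 1
  Position 6 ('f'): window [5,6] length 2
  Position 7 ('a'): window [5,7] length 3
Longest substring with no repeats: "cfe" with length 3

3


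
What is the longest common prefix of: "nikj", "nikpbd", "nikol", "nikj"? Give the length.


Words: nikj, nikpbd, nikol, nikj
  Position 0: all 'n' => match
  Position 1: all 'i' => match
  Position 2: all 'k' => match
  Position 3: ('j', 'p', 'o', 'j') => mismatch, stop
LCP = "nik" (length 3)

3


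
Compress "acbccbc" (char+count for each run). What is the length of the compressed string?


Input: acbccbc
Runs:
  'a' x 1 => "a1"
  'c' x 1 => "c1"
  'b' x 1 => "b1"
  'c' x 2 => "c2"
  'b' x 1 => "b1"
  'c' x 1 => "c1"
Compressed: "a1c1b1c2b1c1"
Compressed length: 12

12


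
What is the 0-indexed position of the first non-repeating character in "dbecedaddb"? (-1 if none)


Input: dbecedaddb
Character frequencies:
  'a': 1
  'b': 2
  'c': 1
  'd': 4
  'e': 2
Scanning left to right for freq == 1:
  Position 0 ('d'): freq=4, skip
  Position 1 ('b'): freq=2, skip
  Position 2 ('e'): freq=2, skip
  Position 3 ('c'): unique! => answer = 3

3


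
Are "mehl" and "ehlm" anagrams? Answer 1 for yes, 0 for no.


Strings: "mehl", "ehlm"
Sorted first:  ehlm
Sorted second: ehlm
Sorted forms match => anagrams

1


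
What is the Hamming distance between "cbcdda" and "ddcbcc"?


Comparing "cbcdda" and "ddcbcc" position by position:
  Position 0: 'c' vs 'd' => differ
  Position 1: 'b' vs 'd' => differ
  Position 2: 'c' vs 'c' => same
  Position 3: 'd' vs 'b' => differ
  Position 4: 'd' vs 'c' => differ
  Position 5: 'a' vs 'c' => differ
Total differences (Hamming distance): 5

5


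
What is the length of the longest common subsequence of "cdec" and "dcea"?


LCS of "cdec" and "dcea"
DP table:
           d    c    e    a
      0    0    0    0    0
  c   0    0    1    1    1
  d   0    1    1    1    1
  e   0    1    1    2    2
  c   0    1    2    2    2
LCS length = dp[4][4] = 2

2


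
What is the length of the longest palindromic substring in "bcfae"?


Input: "bcfae"
Checking substrings for palindromes:
  No multi-char palindromic substrings found
Longest palindromic substring: "b" with length 1

1


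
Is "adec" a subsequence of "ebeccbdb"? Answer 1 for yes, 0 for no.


Check if "adec" is a subsequence of "ebeccbdb"
Greedy scan:
  Position 0 ('e'): no match needed
  Position 1 ('b'): no match needed
  Position 2 ('e'): no match needed
  Position 3 ('c'): no match needed
  Position 4 ('c'): no match needed
  Position 5 ('b'): no match needed
  Position 6 ('d'): no match needed
  Position 7 ('b'): no match needed
Only matched 0/4 characters => not a subsequence

0


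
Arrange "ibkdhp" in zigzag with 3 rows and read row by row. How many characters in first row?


Zigzag "ibkdhp" into 3 rows:
Placing characters:
  'i' => row 0
  'b' => row 1
  'k' => row 2
  'd' => row 1
  'h' => row 0
  'p' => row 1
Rows:
  Row 0: "ih"
  Row 1: "bdp"
  Row 2: "k"
First row length: 2

2


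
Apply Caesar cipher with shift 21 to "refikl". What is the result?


Caesar cipher: shift "refikl" by 21
  'r' (pos 17) + 21 = pos 12 = 'm'
  'e' (pos 4) + 21 = pos 25 = 'z'
  'f' (pos 5) + 21 = pos 0 = 'a'
  'i' (pos 8) + 21 = pos 3 = 'd'
  'k' (pos 10) + 21 = pos 5 = 'f'
  'l' (pos 11) + 21 = pos 6 = 'g'
Result: mzadfg

mzadfg


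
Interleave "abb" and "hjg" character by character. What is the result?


Interleaving "abb" and "hjg":
  Position 0: 'a' from first, 'h' from second => "ah"
  Position 1: 'b' from first, 'j' from second => "bj"
  Position 2: 'b' from first, 'g' from second => "bg"
Result: ahbjbg

ahbjbg


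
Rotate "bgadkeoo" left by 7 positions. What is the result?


Input: "bgadkeoo", rotate left by 7
First 7 characters: "bgadkeo"
Remaining characters: "o"
Concatenate remaining + first: "o" + "bgadkeo" = "obgadkeo"

obgadkeo


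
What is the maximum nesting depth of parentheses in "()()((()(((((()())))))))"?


Input: "()()((()(((((()())))))))"
Tracking depth:
  Position 0 '(': depth becomes 1
  Position 1 ')': depth becomes 0
  Position 2 '(': depth becomes 1
  Position 3 ')': depth becomes 0
  Position 4 '(': depth becomes 1
  Position 5 '(': depth becomes 2
  Position 6 '(': depth becomes 3
  Position 7 ')': depth becomes 2
  Position 8 '(': depth becomes 3
  Position 9 '(': depth becomes 4
  Position 10 '(': depth becomes 5
  Position 11 '(': depth becomes 6
  Position 12 '(': depth becomes 7
  Position 13 '(': depth becomes 8
  Position 14 ')': depth becomes 7
  Position 15 '(': depth becomes 8
  Position 16 ')': depth becomes 7
  Position 17 ')': depth becomes 6
  Position 18 ')': depth becomes 5
  Position 19 ')': depth becomes 4
  Position 20 ')': depth becomes 3
  Position 21 ')': depth becomes 2
  Position 22 ')': depth becomes 1
  Position 23 ')': depth becomes 0
Maximum depth reached: 8

8


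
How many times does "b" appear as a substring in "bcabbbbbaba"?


Searching for "b" in "bcabbbbbaba"
Scanning each position:
  Position 0: "b" => MATCH
  Position 1: "c" => no
  Position 2: "a" => no
  Position 3: "b" => MATCH
  Position 4: "b" => MATCH
  Position 5: "b" => MATCH
  Position 6: "b" => MATCH
  Position 7: "b" => MATCH
  Position 8: "a" => no
  Position 9: "b" => MATCH
  Position 10: "a" => no
Total occurrences: 7

7


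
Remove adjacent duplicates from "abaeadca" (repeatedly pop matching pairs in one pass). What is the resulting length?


Input: abaeadca
Stack-based adjacent duplicate removal:
  Read 'a': push. Stack: a
  Read 'b': push. Stack: ab
  Read 'a': push. Stack: aba
  Read 'e': push. Stack: abae
  Read 'a': push. Stack: abaea
  Read 'd': push. Stack: abaead
  Read 'c': push. Stack: abaeadc
  Read 'a': push. Stack: abaeadca
Final stack: "abaeadca" (length 8)

8


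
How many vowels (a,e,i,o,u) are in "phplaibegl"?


Input: phplaibegl
Checking each character:
  'p' at position 0: consonant
  'h' at position 1: consonant
  'p' at position 2: consonant
  'l' at position 3: consonant
  'a' at position 4: vowel (running total: 1)
  'i' at position 5: vowel (running total: 2)
  'b' at position 6: consonant
  'e' at position 7: vowel (running total: 3)
  'g' at position 8: consonant
  'l' at position 9: consonant
Total vowels: 3

3


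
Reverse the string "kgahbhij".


Input: kgahbhij
Reading characters right to left:
  Position 7: 'j'
  Position 6: 'i'
  Position 5: 'h'
  Position 4: 'b'
  Position 3: 'h'
  Position 2: 'a'
  Position 1: 'g'
  Position 0: 'k'
Reversed: jihbhagk

jihbhagk


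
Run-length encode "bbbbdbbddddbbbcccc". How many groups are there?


Input: bbbbdbbddddbbbcccc
Scanning for consecutive runs:
  Group 1: 'b' x 4 (positions 0-3)
  Group 2: 'd' x 1 (positions 4-4)
  Group 3: 'b' x 2 (positions 5-6)
  Group 4: 'd' x 4 (positions 7-10)
  Group 5: 'b' x 3 (positions 11-13)
  Group 6: 'c' x 4 (positions 14-17)
Total groups: 6

6


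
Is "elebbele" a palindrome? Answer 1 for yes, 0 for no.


Input: elebbele
Reversed: elebbele
  Compare pos 0 ('e') with pos 7 ('e'): match
  Compare pos 1 ('l') with pos 6 ('l'): match
  Compare pos 2 ('e') with pos 5 ('e'): match
  Compare pos 3 ('b') with pos 4 ('b'): match
Result: palindrome

1


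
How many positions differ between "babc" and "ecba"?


Comparing "babc" and "ecba" position by position:
  Position 0: 'b' vs 'e' => DIFFER
  Position 1: 'a' vs 'c' => DIFFER
  Position 2: 'b' vs 'b' => same
  Position 3: 'c' vs 'a' => DIFFER
Positions that differ: 3

3


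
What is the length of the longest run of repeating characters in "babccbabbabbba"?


Input: "babccbabbabbba"
Scanning for longest run:
  Position 1 ('a'): new char, reset run to 1
  Position 2 ('b'): new char, reset run to 1
  Position 3 ('c'): new char, reset run to 1
  Position 4 ('c'): continues run of 'c', length=2
  Position 5 ('b'): new char, reset run to 1
  Position 6 ('a'): new char, reset run to 1
  Position 7 ('b'): new char, reset run to 1
  Position 8 ('b'): continues run of 'b', length=2
  Position 9 ('a'): new char, reset run to 1
  Position 10 ('b'): new char, reset run to 1
  Position 11 ('b'): continues run of 'b', length=2
  Position 12 ('b'): continues run of 'b', length=3
  Position 13 ('a'): new char, reset run to 1
Longest run: 'b' with length 3

3


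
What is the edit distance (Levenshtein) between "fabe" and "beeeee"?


Computing edit distance: "fabe" -> "beeeee"
DP table:
           b    e    e    e    e    e
      0    1    2    3    4    5    6
  f   1    1    2    3    4    5    6
  a   2    2    2    3    4    5    6
  b   3    2    3    3    4    5    6
  e   4    3    2    3    3    4    5
Edit distance = dp[4][6] = 5

5


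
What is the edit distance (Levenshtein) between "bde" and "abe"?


Computing edit distance: "bde" -> "abe"
DP table:
           a    b    e
      0    1    2    3
  b   1    1    1    2
  d   2    2    2    2
  e   3    3    3    2
Edit distance = dp[3][3] = 2

2


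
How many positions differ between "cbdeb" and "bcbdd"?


Comparing "cbdeb" and "bcbdd" position by position:
  Position 0: 'c' vs 'b' => DIFFER
  Position 1: 'b' vs 'c' => DIFFER
  Position 2: 'd' vs 'b' => DIFFER
  Position 3: 'e' vs 'd' => DIFFER
  Position 4: 'b' vs 'd' => DIFFER
Positions that differ: 5

5


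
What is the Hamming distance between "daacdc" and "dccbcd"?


Comparing "daacdc" and "dccbcd" position by position:
  Position 0: 'd' vs 'd' => same
  Position 1: 'a' vs 'c' => differ
  Position 2: 'a' vs 'c' => differ
  Position 3: 'c' vs 'b' => differ
  Position 4: 'd' vs 'c' => differ
  Position 5: 'c' vs 'd' => differ
Total differences (Hamming distance): 5

5


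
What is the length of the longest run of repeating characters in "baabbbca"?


Input: "baabbbca"
Scanning for longest run:
  Position 1 ('a'): new char, reset run to 1
  Position 2 ('a'): continues run of 'a', length=2
  Position 3 ('b'): new char, reset run to 1
  Position 4 ('b'): continues run of 'b', length=2
  Position 5 ('b'): continues run of 'b', length=3
  Position 6 ('c'): new char, reset run to 1
  Position 7 ('a'): new char, reset run to 1
Longest run: 'b' with length 3

3


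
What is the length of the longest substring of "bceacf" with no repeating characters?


Input: "bceacf"
Sliding window (track last position of each char):
  Position 0 ('b'): window [0,0] length 1 -- new best
  Position 1 ('c'): window [0,1] length 2 -- new best
  Position 2 ('e'): window [0,2] length 3 -- new best
  Position 3 ('a'): window [0,3] length 4 -- new best
  Position 4 ('c'): repeat (last at 1), move window start to 2
  Position 4 ('c'): window [2,4] length 3
  Position 5 ('f'): window [2,5] length 4
Longest substring with no repeats: "bcea" with length 4

4


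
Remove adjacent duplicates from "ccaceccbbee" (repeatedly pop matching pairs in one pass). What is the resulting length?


Input: ccaceccbbee
Stack-based adjacent duplicate removal:
  Read 'c': push. Stack: c
  Read 'c': matches stack top 'c' => pop. Stack: (empty)
  Read 'a': push. Stack: a
  Read 'c': push. Stack: ac
  Read 'e': push. Stack: ace
  Read 'c': push. Stack: acec
  Read 'c': matches stack top 'c' => pop. Stack: ace
  Read 'b': push. Stack: aceb
  Read 'b': matches stack top 'b' => pop. Stack: ace
  Read 'e': matches stack top 'e' => pop. Stack: ac
  Read 'e': push. Stack: ace
Final stack: "ace" (length 3)

3


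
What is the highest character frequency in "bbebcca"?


Input: bbebcca
Character counts:
  'a': 1
  'b': 3
  'c': 2
  'e': 1
Maximum frequency: 3

3


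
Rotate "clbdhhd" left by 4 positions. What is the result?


Input: "clbdhhd", rotate left by 4
First 4 characters: "clbd"
Remaining characters: "hhd"
Concatenate remaining + first: "hhd" + "clbd" = "hhdclbd"

hhdclbd


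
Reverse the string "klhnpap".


Input: klhnpap
Reading characters right to left:
  Position 6: 'p'
  Position 5: 'a'
  Position 4: 'p'
  Position 3: 'n'
  Position 2: 'h'
  Position 1: 'l'
  Position 0: 'k'
Reversed: papnhlk

papnhlk


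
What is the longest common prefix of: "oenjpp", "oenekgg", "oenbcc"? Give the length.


Words: oenjpp, oenekgg, oenbcc
  Position 0: all 'o' => match
  Position 1: all 'e' => match
  Position 2: all 'n' => match
  Position 3: ('j', 'e', 'b') => mismatch, stop
LCP = "oen" (length 3)

3


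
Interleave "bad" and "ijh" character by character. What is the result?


Interleaving "bad" and "ijh":
  Position 0: 'b' from first, 'i' from second => "bi"
  Position 1: 'a' from first, 'j' from second => "aj"
  Position 2: 'd' from first, 'h' from second => "dh"
Result: biajdh

biajdh


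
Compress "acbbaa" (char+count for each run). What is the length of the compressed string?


Input: acbbaa
Runs:
  'a' x 1 => "a1"
  'c' x 1 => "c1"
  'b' x 2 => "b2"
  'a' x 2 => "a2"
Compressed: "a1c1b2a2"
Compressed length: 8

8


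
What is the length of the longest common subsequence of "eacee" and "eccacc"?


LCS of "eacee" and "eccacc"
DP table:
           e    c    c    a    c    c
      0    0    0    0    0    0    0
  e   0    1    1    1    1    1    1
  a   0    1    1    1    2    2    2
  c   0    1    2    2    2    3    3
  e   0    1    2    2    2    3    3
  e   0    1    2    2    2    3    3
LCS length = dp[5][6] = 3

3


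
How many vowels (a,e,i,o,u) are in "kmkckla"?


Input: kmkckla
Checking each character:
  'k' at position 0: consonant
  'm' at position 1: consonant
  'k' at position 2: consonant
  'c' at position 3: consonant
  'k' at position 4: consonant
  'l' at position 5: consonant
  'a' at position 6: vowel (running total: 1)
Total vowels: 1

1


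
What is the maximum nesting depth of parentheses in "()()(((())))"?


Input: "()()(((())))"
Tracking depth:
  Position 0 '(': depth becomes 1
  Position 1 ')': depth becomes 0
  Position 2 '(': depth becomes 1
  Position 3 ')': depth becomes 0
  Position 4 '(': depth becomes 1
  Position 5 '(': depth becomes 2
  Position 6 '(': depth becomes 3
  Position 7 '(': depth becomes 4
  Position 8 ')': depth becomes 3
  Position 9 ')': depth becomes 2
  Position 10 ')': depth becomes 1
  Position 11 ')': depth becomes 0
Maximum depth reached: 4

4


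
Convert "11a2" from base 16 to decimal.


Input: "11a2" in base 16
Positional expansion:
  Digit '1' (value 1) x 16^3 = 4096
  Digit '1' (value 1) x 16^2 = 256
  Digit 'a' (value 10) x 16^1 = 160
  Digit '2' (value 2) x 16^0 = 2
Sum = 4514

4514


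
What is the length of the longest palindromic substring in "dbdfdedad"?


Input: "dbdfdedad"
Checking substrings for palindromes:
  [0:3] "dbd" (len 3) => palindrome
  [2:5] "dfd" (len 3) => palindrome
  [4:7] "ded" (len 3) => palindrome
  [6:9] "dad" (len 3) => palindrome
Longest palindromic substring: "dbd" with length 3

3


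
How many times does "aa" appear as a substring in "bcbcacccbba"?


Searching for "aa" in "bcbcacccbba"
Scanning each position:
  Position 0: "bc" => no
  Position 1: "cb" => no
  Position 2: "bc" => no
  Position 3: "ca" => no
  Position 4: "ac" => no
  Position 5: "cc" => no
  Position 6: "cc" => no
  Position 7: "cb" => no
  Position 8: "bb" => no
  Position 9: "ba" => no
Total occurrences: 0

0


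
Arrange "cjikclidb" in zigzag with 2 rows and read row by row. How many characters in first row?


Zigzag "cjikclidb" into 2 rows:
Placing characters:
  'c' => row 0
  'j' => row 1
  'i' => row 0
  'k' => row 1
  'c' => row 0
  'l' => row 1
  'i' => row 0
  'd' => row 1
  'b' => row 0
Rows:
  Row 0: "cicib"
  Row 1: "jkld"
First row length: 5

5


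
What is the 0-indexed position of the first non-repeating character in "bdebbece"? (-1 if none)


Input: bdebbece
Character frequencies:
  'b': 3
  'c': 1
  'd': 1
  'e': 3
Scanning left to right for freq == 1:
  Position 0 ('b'): freq=3, skip
  Position 1 ('d'): unique! => answer = 1

1


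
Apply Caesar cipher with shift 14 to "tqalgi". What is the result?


Caesar cipher: shift "tqalgi" by 14
  't' (pos 19) + 14 = pos 7 = 'h'
  'q' (pos 16) + 14 = pos 4 = 'e'
  'a' (pos 0) + 14 = pos 14 = 'o'
  'l' (pos 11) + 14 = pos 25 = 'z'
  'g' (pos 6) + 14 = pos 20 = 'u'
  'i' (pos 8) + 14 = pos 22 = 'w'
Result: heozuw

heozuw


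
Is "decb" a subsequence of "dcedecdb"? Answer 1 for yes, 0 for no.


Check if "decb" is a subsequence of "dcedecdb"
Greedy scan:
  Position 0 ('d'): matches sub[0] = 'd'
  Position 1 ('c'): no match needed
  Position 2 ('e'): matches sub[1] = 'e'
  Position 3 ('d'): no match needed
  Position 4 ('e'): no match needed
  Position 5 ('c'): matches sub[2] = 'c'
  Position 6 ('d'): no match needed
  Position 7 ('b'): matches sub[3] = 'b'
All 4 characters matched => is a subsequence

1


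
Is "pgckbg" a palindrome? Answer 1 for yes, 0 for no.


Input: pgckbg
Reversed: gbkcgp
  Compare pos 0 ('p') with pos 5 ('g'): MISMATCH
  Compare pos 1 ('g') with pos 4 ('b'): MISMATCH
  Compare pos 2 ('c') with pos 3 ('k'): MISMATCH
Result: not a palindrome

0


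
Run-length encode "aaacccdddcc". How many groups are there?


Input: aaacccdddcc
Scanning for consecutive runs:
  Group 1: 'a' x 3 (positions 0-2)
  Group 2: 'c' x 3 (positions 3-5)
  Group 3: 'd' x 3 (positions 6-8)
  Group 4: 'c' x 2 (positions 9-10)
Total groups: 4

4


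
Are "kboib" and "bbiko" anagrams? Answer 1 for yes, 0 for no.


Strings: "kboib", "bbiko"
Sorted first:  bbiko
Sorted second: bbiko
Sorted forms match => anagrams

1


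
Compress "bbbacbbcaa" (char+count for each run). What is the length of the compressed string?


Input: bbbacbbcaa
Runs:
  'b' x 3 => "b3"
  'a' x 1 => "a1"
  'c' x 1 => "c1"
  'b' x 2 => "b2"
  'c' x 1 => "c1"
  'a' x 2 => "a2"
Compressed: "b3a1c1b2c1a2"
Compressed length: 12

12


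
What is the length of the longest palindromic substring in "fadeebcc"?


Input: "fadeebcc"
Checking substrings for palindromes:
  [3:5] "ee" (len 2) => palindrome
  [6:8] "cc" (len 2) => palindrome
Longest palindromic substring: "ee" with length 2

2


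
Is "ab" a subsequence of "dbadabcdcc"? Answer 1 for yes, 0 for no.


Check if "ab" is a subsequence of "dbadabcdcc"
Greedy scan:
  Position 0 ('d'): no match needed
  Position 1 ('b'): no match needed
  Position 2 ('a'): matches sub[0] = 'a'
  Position 3 ('d'): no match needed
  Position 4 ('a'): no match needed
  Position 5 ('b'): matches sub[1] = 'b'
  Position 6 ('c'): no match needed
  Position 7 ('d'): no match needed
  Position 8 ('c'): no match needed
  Position 9 ('c'): no match needed
All 2 characters matched => is a subsequence

1


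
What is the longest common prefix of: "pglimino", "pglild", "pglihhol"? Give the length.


Words: pglimino, pglild, pglihhol
  Position 0: all 'p' => match
  Position 1: all 'g' => match
  Position 2: all 'l' => match
  Position 3: all 'i' => match
  Position 4: ('m', 'l', 'h') => mismatch, stop
LCP = "pgli" (length 4)

4


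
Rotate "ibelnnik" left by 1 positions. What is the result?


Input: "ibelnnik", rotate left by 1
First 1 characters: "i"
Remaining characters: "belnnik"
Concatenate remaining + first: "belnnik" + "i" = "belnniki"

belnniki


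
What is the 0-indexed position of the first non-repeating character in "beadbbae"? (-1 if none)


Input: beadbbae
Character frequencies:
  'a': 2
  'b': 3
  'd': 1
  'e': 2
Scanning left to right for freq == 1:
  Position 0 ('b'): freq=3, skip
  Position 1 ('e'): freq=2, skip
  Position 2 ('a'): freq=2, skip
  Position 3 ('d'): unique! => answer = 3

3


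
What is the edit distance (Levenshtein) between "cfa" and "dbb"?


Computing edit distance: "cfa" -> "dbb"
DP table:
           d    b    b
      0    1    2    3
  c   1    1    2    3
  f   2    2    2    3
  a   3    3    3    3
Edit distance = dp[3][3] = 3

3


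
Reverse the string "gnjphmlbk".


Input: gnjphmlbk
Reading characters right to left:
  Position 8: 'k'
  Position 7: 'b'
  Position 6: 'l'
  Position 5: 'm'
  Position 4: 'h'
  Position 3: 'p'
  Position 2: 'j'
  Position 1: 'n'
  Position 0: 'g'
Reversed: kblmhpjng

kblmhpjng


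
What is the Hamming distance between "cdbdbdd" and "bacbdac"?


Comparing "cdbdbdd" and "bacbdac" position by position:
  Position 0: 'c' vs 'b' => differ
  Position 1: 'd' vs 'a' => differ
  Position 2: 'b' vs 'c' => differ
  Position 3: 'd' vs 'b' => differ
  Position 4: 'b' vs 'd' => differ
  Position 5: 'd' vs 'a' => differ
  Position 6: 'd' vs 'c' => differ
Total differences (Hamming distance): 7

7


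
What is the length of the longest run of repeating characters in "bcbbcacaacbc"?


Input: "bcbbcacaacbc"
Scanning for longest run:
  Position 1 ('c'): new char, reset run to 1
  Position 2 ('b'): new char, reset run to 1
  Position 3 ('b'): continues run of 'b', length=2
  Position 4 ('c'): new char, reset run to 1
  Position 5 ('a'): new char, reset run to 1
  Position 6 ('c'): new char, reset run to 1
  Position 7 ('a'): new char, reset run to 1
  Position 8 ('a'): continues run of 'a', length=2
  Position 9 ('c'): new char, reset run to 1
  Position 10 ('b'): new char, reset run to 1
  Position 11 ('c'): new char, reset run to 1
Longest run: 'b' with length 2

2


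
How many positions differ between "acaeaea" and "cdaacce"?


Comparing "acaeaea" and "cdaacce" position by position:
  Position 0: 'a' vs 'c' => DIFFER
  Position 1: 'c' vs 'd' => DIFFER
  Position 2: 'a' vs 'a' => same
  Position 3: 'e' vs 'a' => DIFFER
  Position 4: 'a' vs 'c' => DIFFER
  Position 5: 'e' vs 'c' => DIFFER
  Position 6: 'a' vs 'e' => DIFFER
Positions that differ: 6

6


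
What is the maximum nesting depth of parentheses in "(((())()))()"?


Input: "(((())()))()"
Tracking depth:
  Position 0 '(': depth becomes 1
  Position 1 '(': depth becomes 2
  Position 2 '(': depth becomes 3
  Position 3 '(': depth becomes 4
  Position 4 ')': depth becomes 3
  Position 5 ')': depth becomes 2
  Position 6 '(': depth becomes 3
  Position 7 ')': depth becomes 2
  Position 8 ')': depth becomes 1
  Position 9 ')': depth becomes 0
  Position 10 '(': depth becomes 1
  Position 11 ')': depth becomes 0
Maximum depth reached: 4

4


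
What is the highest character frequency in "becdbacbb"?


Input: becdbacbb
Character counts:
  'a': 1
  'b': 4
  'c': 2
  'd': 1
  'e': 1
Maximum frequency: 4

4


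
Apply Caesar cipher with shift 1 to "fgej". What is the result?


Caesar cipher: shift "fgej" by 1
  'f' (pos 5) + 1 = pos 6 = 'g'
  'g' (pos 6) + 1 = pos 7 = 'h'
  'e' (pos 4) + 1 = pos 5 = 'f'
  'j' (pos 9) + 1 = pos 10 = 'k'
Result: ghfk

ghfk


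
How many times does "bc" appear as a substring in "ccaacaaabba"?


Searching for "bc" in "ccaacaaabba"
Scanning each position:
  Position 0: "cc" => no
  Position 1: "ca" => no
  Position 2: "aa" => no
  Position 3: "ac" => no
  Position 4: "ca" => no
  Position 5: "aa" => no
  Position 6: "aa" => no
  Position 7: "ab" => no
  Position 8: "bb" => no
  Position 9: "ba" => no
Total occurrences: 0

0


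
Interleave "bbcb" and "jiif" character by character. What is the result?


Interleaving "bbcb" and "jiif":
  Position 0: 'b' from first, 'j' from second => "bj"
  Position 1: 'b' from first, 'i' from second => "bi"
  Position 2: 'c' from first, 'i' from second => "ci"
  Position 3: 'b' from first, 'f' from second => "bf"
Result: bjbicibf

bjbicibf


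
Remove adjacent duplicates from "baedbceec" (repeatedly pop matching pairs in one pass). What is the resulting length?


Input: baedbceec
Stack-based adjacent duplicate removal:
  Read 'b': push. Stack: b
  Read 'a': push. Stack: ba
  Read 'e': push. Stack: bae
  Read 'd': push. Stack: baed
  Read 'b': push. Stack: baedb
  Read 'c': push. Stack: baedbc
  Read 'e': push. Stack: baedbce
  Read 'e': matches stack top 'e' => pop. Stack: baedbc
  Read 'c': matches stack top 'c' => pop. Stack: baedb
Final stack: "baedb" (length 5)

5


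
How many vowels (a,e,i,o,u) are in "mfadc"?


Input: mfadc
Checking each character:
  'm' at position 0: consonant
  'f' at position 1: consonant
  'a' at position 2: vowel (running total: 1)
  'd' at position 3: consonant
  'c' at position 4: consonant
Total vowels: 1

1


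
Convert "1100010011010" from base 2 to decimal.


Input: "1100010011010" in base 2
Positional expansion:
  Digit '1' (value 1) x 2^12 = 4096
  Digit '1' (value 1) x 2^11 = 2048
  Digit '0' (value 0) x 2^10 = 0
  Digit '0' (value 0) x 2^9 = 0
  Digit '0' (value 0) x 2^8 = 0
  Digit '1' (value 1) x 2^7 = 128
  Digit '0' (value 0) x 2^6 = 0
  Digit '0' (value 0) x 2^5 = 0
  Digit '1' (value 1) x 2^4 = 16
  Digit '1' (value 1) x 2^3 = 8
  Digit '0' (value 0) x 2^2 = 0
  Digit '1' (value 1) x 2^1 = 2
  Digit '0' (value 0) x 2^0 = 0
Sum = 6298

6298


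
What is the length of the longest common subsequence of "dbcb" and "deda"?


LCS of "dbcb" and "deda"
DP table:
           d    e    d    a
      0    0    0    0    0
  d   0    1    1    1    1
  b   0    1    1    1    1
  c   0    1    1    1    1
  b   0    1    1    1    1
LCS length = dp[4][4] = 1

1


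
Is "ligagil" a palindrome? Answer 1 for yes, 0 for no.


Input: ligagil
Reversed: ligagil
  Compare pos 0 ('l') with pos 6 ('l'): match
  Compare pos 1 ('i') with pos 5 ('i'): match
  Compare pos 2 ('g') with pos 4 ('g'): match
Result: palindrome

1


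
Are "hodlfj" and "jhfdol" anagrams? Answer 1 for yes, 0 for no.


Strings: "hodlfj", "jhfdol"
Sorted first:  dfhjlo
Sorted second: dfhjlo
Sorted forms match => anagrams

1


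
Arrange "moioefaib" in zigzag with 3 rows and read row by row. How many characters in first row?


Zigzag "moioefaib" into 3 rows:
Placing characters:
  'm' => row 0
  'o' => row 1
  'i' => row 2
  'o' => row 1
  'e' => row 0
  'f' => row 1
  'a' => row 2
  'i' => row 1
  'b' => row 0
Rows:
  Row 0: "meb"
  Row 1: "oofi"
  Row 2: "ia"
First row length: 3

3


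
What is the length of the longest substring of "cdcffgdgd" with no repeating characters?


Input: "cdcffgdgd"
Sliding window (track last position of each char):
  Position 0 ('c'): window [0,0] length 1 -- new best
  Position 1 ('d'): window [0,1] length 2 -- new best
  Position 2 ('c'): repeat (last at 0), move window start to 1
  Position 2 ('c'): window [1,2] length 2
  Position 3 ('f'): window [1,3] length 3 -- new best
  Position 4 ('f'): repeat (last at 3), move window start to 4
  Position 4 ('f'): window [4,4] length 1
  Position 5 ('g'): window [4,5] length 2
  Position 6 ('d'): window [4,6] length 3
  Position 7 ('g'): repeat (last at 5), move window start to 6
  Position 7 ('g'): window [6,7] length 2
  Position 8 ('d'): repeat (last at 6), move window start to 7
  Position 8 ('d'): window [7,8] length 2
Longest substring with no repeats: "dcf" with length 3

3


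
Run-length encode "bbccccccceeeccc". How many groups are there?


Input: bbccccccceeeccc
Scanning for consecutive runs:
  Group 1: 'b' x 2 (positions 0-1)
  Group 2: 'c' x 7 (positions 2-8)
  Group 3: 'e' x 3 (positions 9-11)
  Group 4: 'c' x 3 (positions 12-14)
Total groups: 4

4


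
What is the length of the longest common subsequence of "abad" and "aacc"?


LCS of "abad" and "aacc"
DP table:
           a    a    c    c
      0    0    0    0    0
  a   0    1    1    1    1
  b   0    1    1    1    1
  a   0    1    2    2    2
  d   0    1    2    2    2
LCS length = dp[4][4] = 2

2


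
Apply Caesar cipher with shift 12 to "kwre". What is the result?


Caesar cipher: shift "kwre" by 12
  'k' (pos 10) + 12 = pos 22 = 'w'
  'w' (pos 22) + 12 = pos 8 = 'i'
  'r' (pos 17) + 12 = pos 3 = 'd'
  'e' (pos 4) + 12 = pos 16 = 'q'
Result: widq

widq


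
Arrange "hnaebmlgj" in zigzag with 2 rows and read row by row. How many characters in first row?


Zigzag "hnaebmlgj" into 2 rows:
Placing characters:
  'h' => row 0
  'n' => row 1
  'a' => row 0
  'e' => row 1
  'b' => row 0
  'm' => row 1
  'l' => row 0
  'g' => row 1
  'j' => row 0
Rows:
  Row 0: "hablj"
  Row 1: "nemg"
First row length: 5

5


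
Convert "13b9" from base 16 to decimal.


Input: "13b9" in base 16
Positional expansion:
  Digit '1' (value 1) x 16^3 = 4096
  Digit '3' (value 3) x 16^2 = 768
  Digit 'b' (value 11) x 16^1 = 176
  Digit '9' (value 9) x 16^0 = 9
Sum = 5049

5049


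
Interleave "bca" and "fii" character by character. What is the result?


Interleaving "bca" and "fii":
  Position 0: 'b' from first, 'f' from second => "bf"
  Position 1: 'c' from first, 'i' from second => "ci"
  Position 2: 'a' from first, 'i' from second => "ai"
Result: bfciai

bfciai


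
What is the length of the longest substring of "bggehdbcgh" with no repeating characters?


Input: "bggehdbcgh"
Sliding window (track last position of each char):
  Position 0 ('b'): window [0,0] length 1 -- new best
  Position 1 ('g'): window [0,1] length 2 -- new best
  Position 2 ('g'): repeat (last at 1), move window start to 2
  Position 2 ('g'): window [2,2] length 1
  Position 3 ('e'): window [2,3] length 2
  Position 4 ('h'): window [2,4] length 3 -- new best
  Position 5 ('d'): window [2,5] length 4 -- new best
  Position 6 ('b'): window [2,6] length 5 -- new best
  Position 7 ('c'): window [2,7] length 6 -- new best
  Position 8 ('g'): repeat (last at 2), move window start to 3
  Position 8 ('g'): window [3,8] length 6
  Position 9 ('h'): repeat (last at 4), move window start to 5
  Position 9 ('h'): window [5,9] length 5
Longest substring with no repeats: "gehdbc" with length 6

6


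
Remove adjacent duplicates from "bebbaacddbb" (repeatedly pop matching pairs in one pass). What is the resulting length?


Input: bebbaacddbb
Stack-based adjacent duplicate removal:
  Read 'b': push. Stack: b
  Read 'e': push. Stack: be
  Read 'b': push. Stack: beb
  Read 'b': matches stack top 'b' => pop. Stack: be
  Read 'a': push. Stack: bea
  Read 'a': matches stack top 'a' => pop. Stack: be
  Read 'c': push. Stack: bec
  Read 'd': push. Stack: becd
  Read 'd': matches stack top 'd' => pop. Stack: bec
  Read 'b': push. Stack: becb
  Read 'b': matches stack top 'b' => pop. Stack: bec
Final stack: "bec" (length 3)

3


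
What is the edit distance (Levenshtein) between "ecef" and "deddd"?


Computing edit distance: "ecef" -> "deddd"
DP table:
           d    e    d    d    d
      0    1    2    3    4    5
  e   1    1    1    2    3    4
  c   2    2    2    2    3    4
  e   3    3    2    3    3    4
  f   4    4    3    3    4    4
Edit distance = dp[4][5] = 4

4


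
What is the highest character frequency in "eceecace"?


Input: eceecace
Character counts:
  'a': 1
  'c': 3
  'e': 4
Maximum frequency: 4

4


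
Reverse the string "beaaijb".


Input: beaaijb
Reading characters right to left:
  Position 6: 'b'
  Position 5: 'j'
  Position 4: 'i'
  Position 3: 'a'
  Position 2: 'a'
  Position 1: 'e'
  Position 0: 'b'
Reversed: bjiaaeb

bjiaaeb


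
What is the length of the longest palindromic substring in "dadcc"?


Input: "dadcc"
Checking substrings for palindromes:
  [0:3] "dad" (len 3) => palindrome
  [3:5] "cc" (len 2) => palindrome
Longest palindromic substring: "dad" with length 3

3


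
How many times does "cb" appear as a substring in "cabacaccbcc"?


Searching for "cb" in "cabacaccbcc"
Scanning each position:
  Position 0: "ca" => no
  Position 1: "ab" => no
  Position 2: "ba" => no
  Position 3: "ac" => no
  Position 4: "ca" => no
  Position 5: "ac" => no
  Position 6: "cc" => no
  Position 7: "cb" => MATCH
  Position 8: "bc" => no
  Position 9: "cc" => no
Total occurrences: 1

1


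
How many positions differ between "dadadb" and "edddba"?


Comparing "dadadb" and "edddba" position by position:
  Position 0: 'd' vs 'e' => DIFFER
  Position 1: 'a' vs 'd' => DIFFER
  Position 2: 'd' vs 'd' => same
  Position 3: 'a' vs 'd' => DIFFER
  Position 4: 'd' vs 'b' => DIFFER
  Position 5: 'b' vs 'a' => DIFFER
Positions that differ: 5

5


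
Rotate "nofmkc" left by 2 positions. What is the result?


Input: "nofmkc", rotate left by 2
First 2 characters: "no"
Remaining characters: "fmkc"
Concatenate remaining + first: "fmkc" + "no" = "fmkcno"

fmkcno


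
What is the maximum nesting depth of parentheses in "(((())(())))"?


Input: "(((())(())))"
Tracking depth:
  Position 0 '(': depth becomes 1
  Position 1 '(': depth becomes 2
  Position 2 '(': depth becomes 3
  Position 3 '(': depth becomes 4
  Position 4 ')': depth becomes 3
  Position 5 ')': depth becomes 2
  Position 6 '(': depth becomes 3
  Position 7 '(': depth becomes 4
  Position 8 ')': depth becomes 3
  Position 9 ')': depth becomes 2
  Position 10 ')': depth becomes 1
  Position 11 ')': depth becomes 0
Maximum depth reached: 4

4


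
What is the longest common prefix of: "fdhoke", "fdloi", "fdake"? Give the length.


Words: fdhoke, fdloi, fdake
  Position 0: all 'f' => match
  Position 1: all 'd' => match
  Position 2: ('h', 'l', 'a') => mismatch, stop
LCP = "fd" (length 2)

2


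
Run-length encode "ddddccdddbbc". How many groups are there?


Input: ddddccdddbbc
Scanning for consecutive runs:
  Group 1: 'd' x 4 (positions 0-3)
  Group 2: 'c' x 2 (positions 4-5)
  Group 3: 'd' x 3 (positions 6-8)
  Group 4: 'b' x 2 (positions 9-10)
  Group 5: 'c' x 1 (positions 11-11)
Total groups: 5

5


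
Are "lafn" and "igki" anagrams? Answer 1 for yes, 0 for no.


Strings: "lafn", "igki"
Sorted first:  afln
Sorted second: giik
Differ at position 0: 'a' vs 'g' => not anagrams

0


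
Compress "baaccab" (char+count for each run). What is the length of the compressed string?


Input: baaccab
Runs:
  'b' x 1 => "b1"
  'a' x 2 => "a2"
  'c' x 2 => "c2"
  'a' x 1 => "a1"
  'b' x 1 => "b1"
Compressed: "b1a2c2a1b1"
Compressed length: 10

10


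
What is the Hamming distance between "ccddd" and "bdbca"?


Comparing "ccddd" and "bdbca" position by position:
  Position 0: 'c' vs 'b' => differ
  Position 1: 'c' vs 'd' => differ
  Position 2: 'd' vs 'b' => differ
  Position 3: 'd' vs 'c' => differ
  Position 4: 'd' vs 'a' => differ
Total differences (Hamming distance): 5

5


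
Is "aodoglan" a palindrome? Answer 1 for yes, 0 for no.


Input: aodoglan
Reversed: nalgodoa
  Compare pos 0 ('a') with pos 7 ('n'): MISMATCH
  Compare pos 1 ('o') with pos 6 ('a'): MISMATCH
  Compare pos 2 ('d') with pos 5 ('l'): MISMATCH
  Compare pos 3 ('o') with pos 4 ('g'): MISMATCH
Result: not a palindrome

0


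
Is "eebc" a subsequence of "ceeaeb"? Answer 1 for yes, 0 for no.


Check if "eebc" is a subsequence of "ceeaeb"
Greedy scan:
  Position 0 ('c'): no match needed
  Position 1 ('e'): matches sub[0] = 'e'
  Position 2 ('e'): matches sub[1] = 'e'
  Position 3 ('a'): no match needed
  Position 4 ('e'): no match needed
  Position 5 ('b'): matches sub[2] = 'b'
Only matched 3/4 characters => not a subsequence

0


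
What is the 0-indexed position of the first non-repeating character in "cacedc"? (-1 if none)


Input: cacedc
Character frequencies:
  'a': 1
  'c': 3
  'd': 1
  'e': 1
Scanning left to right for freq == 1:
  Position 0 ('c'): freq=3, skip
  Position 1 ('a'): unique! => answer = 1

1


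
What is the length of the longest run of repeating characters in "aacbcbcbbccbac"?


Input: "aacbcbcbbccbac"
Scanning for longest run:
  Position 1 ('a'): continues run of 'a', length=2
  Position 2 ('c'): new char, reset run to 1
  Position 3 ('b'): new char, reset run to 1
  Position 4 ('c'): new char, reset run to 1
  Position 5 ('b'): new char, reset run to 1
  Position 6 ('c'): new char, reset run to 1
  Position 7 ('b'): new char, reset run to 1
  Position 8 ('b'): continues run of 'b', length=2
  Position 9 ('c'): new char, reset run to 1
  Position 10 ('c'): continues run of 'c', length=2
  Position 11 ('b'): new char, reset run to 1
  Position 12 ('a'): new char, reset run to 1
  Position 13 ('c'): new char, reset run to 1
Longest run: 'a' with length 2

2


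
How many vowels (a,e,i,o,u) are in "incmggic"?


Input: incmggic
Checking each character:
  'i' at position 0: vowel (running total: 1)
  'n' at position 1: consonant
  'c' at position 2: consonant
  'm' at position 3: consonant
  'g' at position 4: consonant
  'g' at position 5: consonant
  'i' at position 6: vowel (running total: 2)
  'c' at position 7: consonant
Total vowels: 2

2


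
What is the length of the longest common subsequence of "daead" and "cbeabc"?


LCS of "daead" and "cbeabc"
DP table:
           c    b    e    a    b    c
      0    0    0    0    0    0    0
  d   0    0    0    0    0    0    0
  a   0    0    0    0    1    1    1
  e   0    0    0    1    1    1    1
  a   0    0    0    1    2    2    2
  d   0    0    0    1    2    2    2
LCS length = dp[5][6] = 2

2
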